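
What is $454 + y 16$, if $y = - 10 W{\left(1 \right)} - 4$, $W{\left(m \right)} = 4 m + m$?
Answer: $-410$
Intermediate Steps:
$W{\left(m \right)} = 5 m$
$y = -54$ ($y = - 10 \cdot 5 \cdot 1 - 4 = \left(-10\right) 5 - 4 = -50 - 4 = -54$)
$454 + y 16 = 454 - 864 = -410$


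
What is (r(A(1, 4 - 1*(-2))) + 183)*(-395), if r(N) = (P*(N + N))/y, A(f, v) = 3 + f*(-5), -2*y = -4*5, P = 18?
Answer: -69441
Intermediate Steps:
y = 10 (y = -(-2)*5 = -½*(-20) = 10)
A(f, v) = 3 - 5*f
r(N) = 18*N/5 (r(N) = (18*(N + N))/10 = (18*(2*N))*(⅒) = (36*N)*(⅒) = 18*N/5)
(r(A(1, 4 - 1*(-2))) + 183)*(-395) = (18*(3 - 5*1)/5 + 183)*(-395) = (18*(3 - 5)/5 + 183)*(-395) = ((18/5)*(-2) + 183)*(-395) = (-36/5 + 183)*(-395) = (879/5)*(-395) = -69441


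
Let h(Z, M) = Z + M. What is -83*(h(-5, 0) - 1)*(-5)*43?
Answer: -107070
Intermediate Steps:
h(Z, M) = M + Z
-83*(h(-5, 0) - 1)*(-5)*43 = -83*((0 - 5) - 1)*(-5)*43 = -83*(-5 - 1)*(-5)*43 = -(-498)*(-5)*43 = -83*30*43 = -2490*43 = -107070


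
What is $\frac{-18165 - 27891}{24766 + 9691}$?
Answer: $- \frac{46056}{34457} \approx -1.3366$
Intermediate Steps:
$\frac{-18165 - 27891}{24766 + 9691} = - \frac{46056}{34457}$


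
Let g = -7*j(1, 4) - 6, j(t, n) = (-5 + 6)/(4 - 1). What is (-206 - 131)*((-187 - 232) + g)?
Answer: 432034/3 ≈ 1.4401e+5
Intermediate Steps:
j(t, n) = 1/3
g = -25/3 (g = -7*1/3 - 6 = -7/3 - 6 = -25/3 ≈ -8.3333)
(-206 - 131)*((-187 - 232) + g) = (-206 - 131)*((-187 - 232) - 25/3) = -337*(-419 - 25/3) = -337*(-1282/3) = 432034/3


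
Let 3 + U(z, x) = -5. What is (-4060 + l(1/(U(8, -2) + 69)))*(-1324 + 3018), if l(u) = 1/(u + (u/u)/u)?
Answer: -12799236373/1861 ≈ -6.8776e+6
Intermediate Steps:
U(z, x) = -8 (U(z, x) = -3 - 5 = -8)
l(u) = 1/(u + 1/u)
(-4060 + l(1/(U(8, -2) + 69)))*(-1324 + 3018) = (-4060 + 1/((-8 + 69)*(1 + (1/(-8 + 69))**2)))*(-1324 + 3018) = (-4060 + 1/(61*(1 + (1/61)**2)))*1694 = (-4060 + 1/(61*(1 + 1/3721)))*1694 = (-4060 + 1/(61*(3722/3721)))*1694 = (-4060 + (1/61)*(3721/3722))*1694 = (-4060 + 61/3722)*1694 = -15111259/3722*1694 = -12799236373/1861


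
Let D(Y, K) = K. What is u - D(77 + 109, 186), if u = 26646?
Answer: 26460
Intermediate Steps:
u - D(77 + 109, 186) = 26646 - 1*186 = 26646 - 186 = 26460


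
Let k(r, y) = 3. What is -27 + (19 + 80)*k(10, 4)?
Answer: 270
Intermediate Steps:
-27 + (19 + 80)*k(10, 4) = -27 + (19 + 80)*3 = -27 + 99*3 = -27 + 297 = 270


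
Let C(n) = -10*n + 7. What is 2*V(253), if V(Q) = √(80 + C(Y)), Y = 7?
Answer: 2*√17 ≈ 8.2462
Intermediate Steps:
C(n) = 7 - 10*n
V(Q) = √17 (V(Q) = √(80 + (7 - 10*7)) = √(80 + (7 - 70)) = √(80 - 63) = √17)
2*V(253) = 2*√17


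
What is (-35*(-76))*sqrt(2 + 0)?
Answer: 2660*sqrt(2) ≈ 3761.8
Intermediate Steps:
(-35*(-76))*sqrt(2 + 0) = 2660*sqrt(2)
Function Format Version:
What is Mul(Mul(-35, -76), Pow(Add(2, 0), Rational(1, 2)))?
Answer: Mul(2660, Pow(2, Rational(1, 2))) ≈ 3761.8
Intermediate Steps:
Mul(Mul(-35, -76), Pow(Add(2, 0), Rational(1, 2))) = Mul(2660, Pow(2, Rational(1, 2)))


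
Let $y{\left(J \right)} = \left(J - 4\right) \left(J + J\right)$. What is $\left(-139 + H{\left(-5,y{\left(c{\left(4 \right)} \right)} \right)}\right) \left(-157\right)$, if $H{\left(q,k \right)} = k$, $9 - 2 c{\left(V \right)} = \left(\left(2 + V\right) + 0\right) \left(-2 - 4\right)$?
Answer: $- \frac{217759}{2} \approx -1.0888 \cdot 10^{5}$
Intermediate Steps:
$c{\left(V \right)} = \frac{21}{2} + 3 V$ ($c{\left(V \right)} = \frac{9}{2} - \frac{\left(\left(2 + V\right) + 0\right) \left(-2 - 4\right)}{2} = \frac{9}{2} - \frac{\left(2 + V\right) \left(-6\right)}{2} = \frac{9}{2} - \frac{-12 - 6 V}{2} = \frac{9}{2} + \left(6 + 3 V\right) = \frac{21}{2} + 3 V$)
$y{\left(J \right)} = 2 J \left(-4 + J\right)$ ($y{\left(J \right)} = \left(-4 + J\right) 2 J = 2 J \left(-4 + J\right)$)
$\left(-139 + H{\left(-5,y{\left(c{\left(4 \right)} \right)} \right)}\right) \left(-157\right) = \left(-139 + 2 \left(\frac{21}{2} + 3 \cdot 4\right) \left(-4 + \left(\frac{21}{2} + 3 \cdot 4\right)\right)\right) \left(-157\right) = \left(-139 + 2 \left(\frac{21}{2} + 12\right) \left(-4 + \left(\frac{21}{2} + 12\right)\right)\right) \left(-157\right) = \left(-139 + 2 \cdot \frac{45}{2} \left(-4 + \frac{45}{2}\right)\right) \left(-157\right) = \left(-139 + 2 \cdot \frac{45}{2} \cdot \frac{37}{2}\right) \left(-157\right) = \left(-139 + \frac{1665}{2}\right) \left(-157\right) = \frac{1387}{2} \left(-157\right) = - \frac{217759}{2}$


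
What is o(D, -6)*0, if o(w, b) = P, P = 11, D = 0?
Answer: 0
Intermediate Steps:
o(w, b) = 11
o(D, -6)*0 = 11*0 = 0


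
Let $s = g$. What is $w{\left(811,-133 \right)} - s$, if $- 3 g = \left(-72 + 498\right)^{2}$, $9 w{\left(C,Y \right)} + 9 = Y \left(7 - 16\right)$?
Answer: $60624$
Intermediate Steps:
$w{\left(C,Y \right)} = -1 - Y$ ($w{\left(C,Y \right)} = -1 + \frac{Y \left(7 - 16\right)}{9} = -1 + \frac{Y \left(-9\right)}{9} = -1 + \frac{\left(-9\right) Y}{9} = -1 - Y$)
$g = -60492$ ($g = - \frac{\left(-72 + 498\right)^{2}}{3} = - \frac{426^{2}}{3} = \left(- \frac{1}{3}\right) 181476 = -60492$)
$s = -60492$
$w{\left(811,-133 \right)} - s = \left(-1 - -133\right) - -60492 = \left(-1 + 133\right) + 60492 = 132 + 60492 = 60624$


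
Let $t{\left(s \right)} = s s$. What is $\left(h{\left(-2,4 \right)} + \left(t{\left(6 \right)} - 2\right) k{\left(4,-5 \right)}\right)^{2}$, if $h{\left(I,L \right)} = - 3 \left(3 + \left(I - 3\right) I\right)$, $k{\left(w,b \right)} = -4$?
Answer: $30625$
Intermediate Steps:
$t{\left(s \right)} = s^{2}$
$h{\left(I,L \right)} = -9 - 3 I \left(-3 + I\right)$ ($h{\left(I,L \right)} = - 3 \left(3 + \left(-3 + I\right) I\right) = - 3 \left(3 + I \left(-3 + I\right)\right) = -9 - 3 I \left(-3 + I\right)$)
$\left(h{\left(-2,4 \right)} + \left(t{\left(6 \right)} - 2\right) k{\left(4,-5 \right)}\right)^{2} = \left(\left(-9 - 3 \left(-2\right)^{2} + 9 \left(-2\right)\right) + \left(6^{2} - 2\right) \left(-4\right)\right)^{2} = \left(\left(-9 - 12 - 18\right) + \left(36 - 2\right) \left(-4\right)\right)^{2} = \left(\left(-9 - 12 - 18\right) + 34 \left(-4\right)\right)^{2} = \left(-39 - 136\right)^{2} = \left(-175\right)^{2} = 30625$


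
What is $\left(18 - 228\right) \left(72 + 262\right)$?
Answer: $-70140$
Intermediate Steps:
$\left(18 - 228\right) \left(72 + 262\right) = \left(-210\right) 334 = -70140$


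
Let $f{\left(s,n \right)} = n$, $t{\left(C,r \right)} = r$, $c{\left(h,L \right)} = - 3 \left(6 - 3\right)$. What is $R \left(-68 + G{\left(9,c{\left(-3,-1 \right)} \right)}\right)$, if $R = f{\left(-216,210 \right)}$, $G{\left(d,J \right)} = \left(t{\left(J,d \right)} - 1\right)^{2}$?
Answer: $-840$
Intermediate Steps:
$c{\left(h,L \right)} = -9$ ($c{\left(h,L \right)} = \left(-3\right) 3 = -9$)
$G{\left(d,J \right)} = \left(-1 + d\right)^{2}$ ($G{\left(d,J \right)} = \left(d - 1\right)^{2} = \left(-1 + d\right)^{2}$)
$R = 210$
$R \left(-68 + G{\left(9,c{\left(-3,-1 \right)} \right)}\right) = 210 \left(-68 + \left(-1 + 9\right)^{2}\right) = 210 \left(-68 + 8^{2}\right) = 210 \left(-68 + 64\right) = 210 \left(-4\right) = -840$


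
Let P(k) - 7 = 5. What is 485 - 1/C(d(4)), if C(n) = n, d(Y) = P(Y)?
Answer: 5819/12 ≈ 484.92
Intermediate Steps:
P(k) = 12 (P(k) = 7 + 5 = 12)
d(Y) = 12
485 - 1/C(d(4)) = 485 - 1/12 = 5819/12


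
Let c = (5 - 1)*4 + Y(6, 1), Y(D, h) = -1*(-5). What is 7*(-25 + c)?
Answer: -28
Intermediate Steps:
Y(D, h) = 5
c = 21 (c = (5 - 1)*4 + 5 = 4*4 + 5 = 16 + 5 = 21)
7*(-25 + c) = 7*(-25 + 21) = 7*(-4) = -28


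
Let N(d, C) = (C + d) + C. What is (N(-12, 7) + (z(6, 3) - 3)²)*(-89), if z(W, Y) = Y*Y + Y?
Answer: -7387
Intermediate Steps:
N(d, C) = d + 2*C
z(W, Y) = Y + Y² (z(W, Y) = Y² + Y = Y + Y²)
(N(-12, 7) + (z(6, 3) - 3)²)*(-89) = ((-12 + 2*7) + (3*(1 + 3) - 3)²)*(-89) = ((-12 + 14) + (3*4 - 3)²)*(-89) = (2 + (12 - 3)²)*(-89) = (2 + 9²)*(-89) = (2 + 81)*(-89) = 83*(-89) = -7387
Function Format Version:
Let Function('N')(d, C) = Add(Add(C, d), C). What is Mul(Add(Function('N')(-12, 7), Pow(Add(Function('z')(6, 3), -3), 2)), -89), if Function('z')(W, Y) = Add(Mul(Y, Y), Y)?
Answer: -7387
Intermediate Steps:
Function('N')(d, C) = Add(d, Mul(2, C))
Function('z')(W, Y) = Add(Y, Pow(Y, 2)) (Function('z')(W, Y) = Add(Pow(Y, 2), Y) = Add(Y, Pow(Y, 2)))
Mul(Add(Function('N')(-12, 7), Pow(Add(Function('z')(6, 3), -3), 2)), -89) = Mul(Add(Add(-12, Mul(2, 7)), Pow(Add(Mul(3, Add(1, 3)), -3), 2)), -89) = Mul(Add(Add(-12, 14), Pow(Add(Mul(3, 4), -3), 2)), -89) = Mul(Add(2, Pow(Add(12, -3), 2)), -89) = Mul(Add(2, Pow(9, 2)), -89) = Mul(Add(2, 81), -89) = Mul(83, -89) = -7387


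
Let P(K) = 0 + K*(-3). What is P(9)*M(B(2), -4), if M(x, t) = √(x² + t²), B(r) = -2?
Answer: -54*√5 ≈ -120.75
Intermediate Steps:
P(K) = -3*K (P(K) = 0 - 3*K = -3*K)
M(x, t) = √(t² + x²)
P(9)*M(B(2), -4) = (-3*9)*√((-4)² + (-2)²) = -27*√(16 + 4) = -54*√5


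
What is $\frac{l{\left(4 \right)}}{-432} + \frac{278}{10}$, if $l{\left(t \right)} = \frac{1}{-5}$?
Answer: $\frac{60049}{2160} \approx 27.8$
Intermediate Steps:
$l{\left(t \right)} = - \frac{1}{5}$
$\frac{l{\left(4 \right)}}{-432} + \frac{278}{10} = - \frac{1}{5 \left(-432\right)} + \frac{278}{10} = \left(- \frac{1}{5}\right) \left(- \frac{1}{432}\right) + 278 \cdot \frac{1}{10} = \frac{1}{2160} + \frac{139}{5} = \frac{60049}{2160}$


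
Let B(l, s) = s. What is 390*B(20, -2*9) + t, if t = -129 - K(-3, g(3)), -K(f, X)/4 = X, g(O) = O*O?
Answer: -7113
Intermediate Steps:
g(O) = O²
K(f, X) = -4*X
t = -93 (t = -129 - (-4)*3² = -129 - (-4)*9 = -129 - 1*(-36) = -129 + 36 = -93)
390*B(20, -2*9) + t = 390*(-2*9) - 93 = 390*(-18) - 93 = -7020 - 93 = -7113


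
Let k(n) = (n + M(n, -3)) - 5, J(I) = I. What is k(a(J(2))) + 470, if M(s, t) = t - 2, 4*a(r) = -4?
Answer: 459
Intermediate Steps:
a(r) = -1 (a(r) = (¼)*(-4) = -1)
M(s, t) = -2 + t
k(n) = -10 + n (k(n) = (n + (-2 - 3)) - 5 = (n - 5) - 5 = (-5 + n) - 5 = -10 + n)
k(a(J(2))) + 470 = (-10 - 1) + 470 = -11 + 470 = 459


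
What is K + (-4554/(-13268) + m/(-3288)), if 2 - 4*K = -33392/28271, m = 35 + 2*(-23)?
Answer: 352072552241/308331894216 ≈ 1.1419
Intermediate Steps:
m = -11 (m = 35 - 46 = -11)
K = 44967/56542 (K = ½ - (-8348)/28271 = ½ - ¼*(-33392/28271) = ½ + 8348/28271 = 44967/56542 ≈ 0.79529)
K + (-4554/(-13268) + m/(-3288)) = 44967/56542 + (-4554/(-13268) - 11/(-3288)) = 44967/56542 + (-4554*(-1/13268) - 11*(-1/3288)) = 44967/56542 + (2277/6634 + 11/3288) = 44967/56542 + 3779875/10906296 = 352072552241/308331894216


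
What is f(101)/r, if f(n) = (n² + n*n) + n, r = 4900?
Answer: 2929/700 ≈ 4.1843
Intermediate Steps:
f(n) = n + 2*n² (f(n) = (n² + n²) + n = 2*n² + n = n + 2*n²)
f(101)/r = (101*(1 + 2*101))/4900 = (101*(1 + 202))*(1/4900) = (101*203)*(1/4900) = 20503*(1/4900) = 2929/700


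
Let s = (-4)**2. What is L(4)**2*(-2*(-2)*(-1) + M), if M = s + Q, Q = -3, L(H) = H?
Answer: 144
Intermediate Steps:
s = 16
M = 13 (M = 16 - 3 = 13)
L(4)**2*(-2*(-2)*(-1) + M) = 4**2*(-2*(-2)*(-1) + 13) = 16*(4*(-1) + 13) = 16*(-4 + 13) = 16*9 = 144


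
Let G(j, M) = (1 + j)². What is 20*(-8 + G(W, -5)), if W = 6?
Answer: 820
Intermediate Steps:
20*(-8 + G(W, -5)) = 20*(-8 + (1 + 6)²) = 20*(-8 + 7²) = 20*(-8 + 49) = 20*41 = 820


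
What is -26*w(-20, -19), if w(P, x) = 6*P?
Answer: 3120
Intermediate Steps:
-26*w(-20, -19) = -156*(-20) = -26*(-120) = 3120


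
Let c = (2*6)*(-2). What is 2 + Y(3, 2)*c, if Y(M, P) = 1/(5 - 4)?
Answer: -22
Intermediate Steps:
Y(M, P) = 1 (Y(M, P) = 1/1 = 1)
c = -24 (c = 12*(-2) = -24)
2 + Y(3, 2)*c = 2 + 1*(-24) = 2 - 24 = -22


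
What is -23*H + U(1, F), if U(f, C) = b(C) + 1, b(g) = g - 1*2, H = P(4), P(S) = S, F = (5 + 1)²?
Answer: -57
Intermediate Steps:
F = 36 (F = 6² = 36)
H = 4
b(g) = -2 + g (b(g) = g - 2 = -2 + g)
U(f, C) = -1 + C (U(f, C) = (-2 + C) + 1 = -1 + C)
-23*H + U(1, F) = -23*4 + (-1 + 36) = -92 + 35 = -57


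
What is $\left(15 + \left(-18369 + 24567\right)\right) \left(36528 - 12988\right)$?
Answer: $146254020$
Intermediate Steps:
$\left(15 + \left(-18369 + 24567\right)\right) \left(36528 - 12988\right) = \left(15 + 6198\right) 23540 = 6213 \cdot 23540 = 146254020$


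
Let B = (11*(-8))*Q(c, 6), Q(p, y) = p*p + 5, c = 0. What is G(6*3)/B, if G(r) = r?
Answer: -9/220 ≈ -0.040909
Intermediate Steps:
Q(p, y) = 5 + p² (Q(p, y) = p² + 5 = 5 + p²)
B = -440 (B = (11*(-8))*(5 + 0²) = -88*(5 + 0) = -88*5 = -440)
G(6*3)/B = (6*3)/(-440) = 18*(-1/440) = -9/220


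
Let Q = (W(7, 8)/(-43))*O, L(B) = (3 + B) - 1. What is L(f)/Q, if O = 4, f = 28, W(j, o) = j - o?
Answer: 645/2 ≈ 322.50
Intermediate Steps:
L(B) = 2 + B
Q = 4/43 (Q = ((7 - 1*8)/(-43))*4 = ((7 - 8)*(-1/43))*4 = -1*(-1/43)*4 = (1/43)*4 = 4/43 ≈ 0.093023)
L(f)/Q = (2 + 28)/(4/43) = 30*(43/4) = 645/2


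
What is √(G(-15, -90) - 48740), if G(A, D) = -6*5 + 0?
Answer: I*√48770 ≈ 220.84*I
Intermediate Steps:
G(A, D) = -30 (G(A, D) = -30 + 0 = -30)
√(G(-15, -90) - 48740) = √(-30 - 48740) = √(-48770) = I*√48770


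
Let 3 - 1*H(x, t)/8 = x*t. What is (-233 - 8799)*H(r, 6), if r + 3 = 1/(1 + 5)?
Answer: -1445120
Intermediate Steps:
r = -17/6 (r = -3 + 1/(1 + 5) = -3 + 1/6 = -3 + ⅙ = -17/6 ≈ -2.8333)
H(x, t) = 24 - 8*t*x (H(x, t) = 24 - 8*x*t = 24 - 8*t*x)
(-233 - 8799)*H(r, 6) = (-233 - 8799)*(24 - 8*6*(-17/6)) = -9032*(24 + 136) = -9032*160 = -1445120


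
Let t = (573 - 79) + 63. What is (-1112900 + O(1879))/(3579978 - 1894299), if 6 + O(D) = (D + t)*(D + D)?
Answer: 8041582/1685679 ≈ 4.7705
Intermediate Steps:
t = 557 (t = 494 + 63 = 557)
O(D) = -6 + 2*D*(557 + D) (O(D) = -6 + (D + 557)*(D + D) = -6 + (557 + D)*(2*D) = -6 + 2*D*(557 + D))
(-1112900 + O(1879))/(3579978 - 1894299) = (-1112900 + (-6 + 2*1879² + 1114*1879))/(3579978 - 1894299) = (-1112900 + (-6 + 2*3530641 + 2093206))/1685679 = (-1112900 + (-6 + 7061282 + 2093206))*(1/1685679) = (-1112900 + 9154482)*(1/1685679) = 8041582*(1/1685679) = 8041582/1685679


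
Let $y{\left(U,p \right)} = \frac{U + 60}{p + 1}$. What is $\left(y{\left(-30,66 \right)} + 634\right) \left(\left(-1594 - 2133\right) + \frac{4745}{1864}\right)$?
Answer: $- \frac{73776704141}{31222} \approx -2.363 \cdot 10^{6}$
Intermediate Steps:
$y{\left(U,p \right)} = \frac{60 + U}{1 + p}$
$\left(y{\left(-30,66 \right)} + 634\right) \left(\left(-1594 - 2133\right) + \frac{4745}{1864}\right) = \left(\frac{60 - 30}{1 + 66} + 634\right) \left(\left(-1594 - 2133\right) + \frac{4745}{1864}\right) = \left(\frac{1}{67} \cdot 30 + 634\right) \left(-3727 + 4745 \cdot \frac{1}{1864}\right) = \left(\frac{1}{67} \cdot 30 + 634\right) \left(-3727 + \frac{4745}{1864}\right) = \left(\frac{30}{67} + 634\right) \left(- \frac{6942383}{1864}\right) = \frac{42508}{67} \left(- \frac{6942383}{1864}\right) = - \frac{73776704141}{31222}$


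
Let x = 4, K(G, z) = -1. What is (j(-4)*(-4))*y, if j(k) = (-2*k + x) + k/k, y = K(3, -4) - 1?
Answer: 104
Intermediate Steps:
y = -2 (y = -1 - 1 = -2)
j(k) = 5 - 2*k (j(k) = (-2*k + 4) + k/k = (4 - 2*k) + 1 = 5 - 2*k)
(j(-4)*(-4))*y = ((5 - 2*(-4))*(-4))*(-2) = ((5 + 8)*(-4))*(-2) = (13*(-4))*(-2) = -52*(-2) = 104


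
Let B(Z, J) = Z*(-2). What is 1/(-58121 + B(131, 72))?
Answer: -1/58383 ≈ -1.7128e-5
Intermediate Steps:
B(Z, J) = -2*Z
1/(-58121 + B(131, 72)) = 1/(-58121 - 2*131) = 1/(-58121 - 262) = 1/(-58383) = -1/58383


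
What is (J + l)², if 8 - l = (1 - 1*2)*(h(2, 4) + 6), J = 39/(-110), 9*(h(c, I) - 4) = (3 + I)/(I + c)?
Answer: 696748816/2205225 ≈ 315.95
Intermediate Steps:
h(c, I) = 4 + (3 + I)/(9*(I + c)) (h(c, I) = 4 + ((3 + I)/(I + c))/9 = 4 + (3 + I)/(9*(I + c)))
J = -39/110 (J = 39*(-1/110) = -39/110 ≈ -0.35455)
l = 979/54 (l = 8 - (1 - 1*2)*((3 + 36*2 + 37*4)/(9*(4 + 2)) + 6) = 8 - (1 - 2)*((⅑)*(3 + 72 + 148)/6 + 6) = 8 - (-1)*((⅑)*(⅙)*223 + 6) = 8 - (-1)*(223/54 + 6) = 8 - (-1)*547/54 = 8 - 1*(-547/54) = 8 + 547/54 = 979/54 ≈ 18.130)
(J + l)² = (-39/110 + 979/54)² = (26396/1485)² = 696748816/2205225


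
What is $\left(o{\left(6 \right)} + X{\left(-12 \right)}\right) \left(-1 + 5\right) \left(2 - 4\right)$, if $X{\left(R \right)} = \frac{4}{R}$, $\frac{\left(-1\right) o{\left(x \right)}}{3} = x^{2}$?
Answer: $\frac{2600}{3} \approx 866.67$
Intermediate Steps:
$o{\left(x \right)} = - 3 x^{2}$
$\left(o{\left(6 \right)} + X{\left(-12 \right)}\right) \left(-1 + 5\right) \left(2 - 4\right) = \left(- 3 \cdot 6^{2} + \frac{4}{-12}\right) \left(-1 + 5\right) \left(2 - 4\right) = \left(\left(-3\right) 36 + 4 \left(- \frac{1}{12}\right)\right) 4 \left(-2\right) = \left(-108 - \frac{1}{3}\right) \left(-8\right) = \left(- \frac{325}{3}\right) \left(-8\right) = \frac{2600}{3}$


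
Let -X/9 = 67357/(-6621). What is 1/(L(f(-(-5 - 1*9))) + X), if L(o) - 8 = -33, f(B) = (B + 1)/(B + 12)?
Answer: 2207/146896 ≈ 0.015024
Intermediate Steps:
f(B) = (1 + B)/(12 + B)
X = 202071/2207 (X = -606213/(-6621) = -606213*(-1)/6621 = -9*(-67357/6621) = 202071/2207 ≈ 91.559)
L(o) = -25 (L(o) = 8 - 33 = -25)
1/(L(f(-(-5 - 1*9))) + X) = 1/(-25 + 202071/2207) = 1/(146896/2207) = 2207/146896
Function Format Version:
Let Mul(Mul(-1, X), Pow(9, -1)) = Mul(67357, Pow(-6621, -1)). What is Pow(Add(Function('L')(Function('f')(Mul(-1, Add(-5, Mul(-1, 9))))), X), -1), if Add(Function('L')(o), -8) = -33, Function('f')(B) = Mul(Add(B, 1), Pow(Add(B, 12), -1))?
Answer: Rational(2207, 146896) ≈ 0.015024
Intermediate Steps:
Function('f')(B) = Mul(Pow(Add(12, B), -1), Add(1, B)) (Function('f')(B) = Mul(Add(1, B), Pow(Add(12, B), -1)) = Mul(Pow(Add(12, B), -1), Add(1, B)))
X = Rational(202071, 2207) (X = Mul(-9, Mul(67357, Pow(-6621, -1))) = Mul(-9, Mul(67357, Rational(-1, 6621))) = Mul(-9, Rational(-67357, 6621)) = Rational(202071, 2207) ≈ 91.559)
Function('L')(o) = -25 (Function('L')(o) = Add(8, -33) = -25)
Pow(Add(Function('L')(Function('f')(Mul(-1, Add(-5, Mul(-1, 9))))), X), -1) = Pow(Add(-25, Rational(202071, 2207)), -1) = Pow(Rational(146896, 2207), -1) = Rational(2207, 146896)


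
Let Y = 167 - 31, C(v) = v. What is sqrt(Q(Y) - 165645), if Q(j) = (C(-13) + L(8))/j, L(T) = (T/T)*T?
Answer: 5*I*sqrt(30637706)/68 ≈ 407.0*I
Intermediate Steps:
Y = 136
L(T) = T (L(T) = 1*T = T)
Q(j) = -5/j (Q(j) = (-13 + 8)/j = -5/j)
sqrt(Q(Y) - 165645) = sqrt(-5/136 - 165645) = sqrt(-22527725/136) = 5*I*sqrt(30637706)/68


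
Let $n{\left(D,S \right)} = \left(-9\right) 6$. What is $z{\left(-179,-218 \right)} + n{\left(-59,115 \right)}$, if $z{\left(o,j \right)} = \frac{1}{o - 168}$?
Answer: $- \frac{18739}{347} \approx -54.003$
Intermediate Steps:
$n{\left(D,S \right)} = -54$
$z{\left(o,j \right)} = \frac{1}{-168 + o}$
$z{\left(-179,-218 \right)} + n{\left(-59,115 \right)} = \frac{1}{-168 - 179} - 54 = \frac{1}{-347} - 54 = - \frac{1}{347} - 54 = - \frac{18739}{347}$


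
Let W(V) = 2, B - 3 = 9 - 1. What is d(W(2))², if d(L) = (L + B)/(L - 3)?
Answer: 169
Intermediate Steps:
B = 11 (B = 3 + (9 - 1) = 3 + 8 = 11)
d(L) = (11 + L)/(-3 + L) (d(L) = (L + 11)/(L - 3) = (11 + L)/(-3 + L))
d(W(2))² = ((11 + 2)/(-3 + 2))² = (13/(-1))² = (-1*13)² = (-13)² = 169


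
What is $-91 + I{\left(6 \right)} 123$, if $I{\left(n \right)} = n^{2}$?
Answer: $4337$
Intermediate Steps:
$-91 + I{\left(6 \right)} 123 = -91 + 6^{2} \cdot 123 = -91 + 36 \cdot 123 = -91 + 4428 = 4337$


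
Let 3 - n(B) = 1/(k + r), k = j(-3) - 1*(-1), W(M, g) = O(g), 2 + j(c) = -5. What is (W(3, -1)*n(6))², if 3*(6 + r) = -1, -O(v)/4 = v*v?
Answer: 207936/1369 ≈ 151.89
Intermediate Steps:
j(c) = -7 (j(c) = -2 - 5 = -7)
O(v) = -4*v² (O(v) = -4*v*v = -4*v²)
W(M, g) = -4*g²
k = -6 (k = -7 - 1*(-1) = -7 + 1 = -6)
r = -19/3 (r = -6 + (⅓)*(-1) = -6 - ⅓ = -19/3 ≈ -6.3333)
n(B) = 114/37 (n(B) = 3 - 1/(-6 - 19/3) = 3 - 1/(-37/3) = 3 - 1*(-3/37) = 3 + 3/37 = 114/37)
(W(3, -1)*n(6))² = (-4*(-1)²*(114/37))² = (-4*1*(114/37))² = (-4*114/37)² = (-456/37)² = 207936/1369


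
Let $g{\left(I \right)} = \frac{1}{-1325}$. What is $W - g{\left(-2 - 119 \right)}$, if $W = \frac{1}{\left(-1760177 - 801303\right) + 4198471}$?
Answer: $\frac{1638316}{2169013075} \approx 0.00075533$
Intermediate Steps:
$g{\left(I \right)} = - \frac{1}{1325}$
$W = \frac{1}{1636991}$ ($W = \frac{1}{-2561480 + 4198471} = \frac{1}{1636991} \approx 6.1088 \cdot 10^{-7}$)
$W - g{\left(-2 - 119 \right)} = \frac{1}{1636991} - - \frac{1}{1325} = \frac{1}{1636991} + \frac{1}{1325} = \frac{1638316}{2169013075}$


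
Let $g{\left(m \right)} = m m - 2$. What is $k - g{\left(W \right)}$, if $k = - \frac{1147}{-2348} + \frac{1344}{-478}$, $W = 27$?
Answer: $- \frac{409275767}{561172} \approx -729.32$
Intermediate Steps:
$g{\left(m \right)} = -2 + m^{2}$ ($g{\left(m \right)} = m^{2} - 2 = -2 + m^{2}$)
$k = - \frac{1303723}{561172}$ ($k = \left(-1147\right) \left(- \frac{1}{2348}\right) + 1344 \left(- \frac{1}{478}\right) = \frac{1147}{2348} - \frac{672}{239} = - \frac{1303723}{561172} \approx -2.3232$)
$k - g{\left(W \right)} = - \frac{1303723}{561172} - \left(-2 + 27^{2}\right) = - \frac{1303723}{561172} - \left(-2 + 729\right) = - \frac{1303723}{561172} - 727 = - \frac{409275767}{561172}$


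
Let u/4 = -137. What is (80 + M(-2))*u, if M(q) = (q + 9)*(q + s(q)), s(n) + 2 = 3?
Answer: -40004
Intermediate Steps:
s(n) = 1 (s(n) = -2 + 3 = 1)
M(q) = (1 + q)*(9 + q) (M(q) = (q + 9)*(q + 1) = (9 + q)*(1 + q) = (1 + q)*(9 + q))
u = -548 (u = 4*(-137) = -548)
(80 + M(-2))*u = (80 + (9 + (-2)**2 + 10*(-2)))*(-548) = (80 + (9 + 4 - 20))*(-548) = (80 - 7)*(-548) = 73*(-548) = -40004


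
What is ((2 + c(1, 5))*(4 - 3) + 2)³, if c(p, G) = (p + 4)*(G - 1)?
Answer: 13824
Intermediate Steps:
c(p, G) = (-1 + G)*(4 + p) (c(p, G) = (4 + p)*(-1 + G) = (-1 + G)*(4 + p))
((2 + c(1, 5))*(4 - 3) + 2)³ = ((2 + (-4 - 1*1 + 4*5 + 5*1))*(4 - 3) + 2)³ = ((2 + (-4 - 1 + 20 + 5))*1 + 2)³ = ((2 + 20)*1 + 2)³ = (22*1 + 2)³ = (22 + 2)³ = 24³ = 13824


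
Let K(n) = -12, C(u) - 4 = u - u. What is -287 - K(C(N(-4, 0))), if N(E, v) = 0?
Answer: -275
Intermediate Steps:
C(u) = 4 (C(u) = 4 + (u - u) = 4 + 0 = 4)
-287 - K(C(N(-4, 0))) = -287 - 1*(-12) = -287 + 12 = -275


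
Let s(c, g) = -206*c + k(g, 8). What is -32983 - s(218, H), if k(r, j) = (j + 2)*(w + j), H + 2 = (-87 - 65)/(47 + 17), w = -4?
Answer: 11885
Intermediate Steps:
H = -35/8 (H = -2 + (-87 - 65)/(47 + 17) = -2 - 152/64 = -2 - 152*1/64 = -2 - 19/8 = -35/8 ≈ -4.3750)
k(r, j) = (-4 + j)*(2 + j) (k(r, j) = (j + 2)*(-4 + j) = (2 + j)*(-4 + j) = (-4 + j)*(2 + j))
s(c, g) = 40 - 206*c (s(c, g) = -206*c + (-8 + 8**2 - 2*8) = -206*c + (-8 + 64 - 16) = -206*c + 40 = 40 - 206*c)
-32983 - s(218, H) = -32983 - (40 - 206*218) = -32983 - (40 - 44908) = -32983 - 1*(-44868) = -32983 + 44868 = 11885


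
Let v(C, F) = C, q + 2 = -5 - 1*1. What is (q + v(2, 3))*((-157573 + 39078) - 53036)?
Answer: 1029186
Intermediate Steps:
q = -8 (q = -2 + (-5 - 1*1) = -2 + (-5 - 1) = -2 - 6 = -8)
(q + v(2, 3))*((-157573 + 39078) - 53036) = (-8 + 2)*((-157573 + 39078) - 53036) = -6*(-118495 - 53036) = -6*(-171531) = 1029186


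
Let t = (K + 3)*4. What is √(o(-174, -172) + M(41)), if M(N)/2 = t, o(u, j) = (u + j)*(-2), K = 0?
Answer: 2*√179 ≈ 26.758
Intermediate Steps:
o(u, j) = -2*j - 2*u (o(u, j) = (j + u)*(-2) = -2*j - 2*u)
t = 12 (t = (0 + 3)*4 = 3*4 = 12)
M(N) = 24 (M(N) = 2*12 = 24)
√(o(-174, -172) + M(41)) = √((-2*(-172) - 2*(-174)) + 24) = √((344 + 348) + 24) = √(692 + 24) = √716 = 2*√179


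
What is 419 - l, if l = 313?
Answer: 106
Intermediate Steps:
419 - l = 419 - 1*313 = 419 - 313 = 106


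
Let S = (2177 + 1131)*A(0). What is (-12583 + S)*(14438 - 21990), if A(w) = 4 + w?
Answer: -4901248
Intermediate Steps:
S = 13232 (S = (2177 + 1131)*(4 + 0) = 3308*4 = 13232)
(-12583 + S)*(14438 - 21990) = (-12583 + 13232)*(14438 - 21990) = 649*(-7552) = -4901248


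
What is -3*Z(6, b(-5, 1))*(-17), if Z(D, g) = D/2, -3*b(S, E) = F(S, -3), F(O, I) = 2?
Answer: 153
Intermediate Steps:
b(S, E) = -2/3 (b(S, E) = -1/3*2 = -2/3)
Z(D, g) = D/2 (Z(D, g) = D*(1/2) = D/2)
-3*Z(6, b(-5, 1))*(-17) = -3*6/2*(-17) = -3*3*(-17) = -9*(-17) = 153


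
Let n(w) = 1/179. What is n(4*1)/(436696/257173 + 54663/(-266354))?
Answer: 68499057242/18304160284615 ≈ 0.0037423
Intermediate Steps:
n(w) = 1/179
n(4*1)/(436696/257173 + 54663/(-266354)) = 1/(179*(436696/257173 + 54663/(-266354))) = 1/(179*(436696*(1/257173) + 54663*(-1/266354))) = 1/(179*(436696/257173 - 54663/266354)) = 1/(179*(102257878685/68499057242)) = (1/179)*(68499057242/102257878685) = 68499057242/18304160284615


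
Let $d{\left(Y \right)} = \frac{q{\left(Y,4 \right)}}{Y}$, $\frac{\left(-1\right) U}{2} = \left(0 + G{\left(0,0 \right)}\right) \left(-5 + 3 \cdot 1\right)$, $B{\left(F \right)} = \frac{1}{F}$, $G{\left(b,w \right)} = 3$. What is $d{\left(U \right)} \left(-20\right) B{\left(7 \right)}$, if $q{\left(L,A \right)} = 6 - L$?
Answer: $\frac{10}{7} \approx 1.4286$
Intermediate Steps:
$U = 12$ ($U = - 2 \left(0 + 3\right) \left(-5 + 3 \cdot 1\right) = - 2 \cdot 3 \left(-5 + 3\right) = - 2 \cdot 3 \left(-2\right) = \left(-2\right) \left(-6\right) = 12$)
$d{\left(Y \right)} = \frac{6 - Y}{Y}$
$d{\left(U \right)} \left(-20\right) B{\left(7 \right)} = \frac{\frac{6 - 12}{12} \left(-20\right)}{7} = \frac{6 - 12}{12} \left(-20\right) \frac{1}{7} = \frac{1}{12} \left(-6\right) \left(-20\right) \frac{1}{7} = \left(- \frac{1}{2}\right) \left(-20\right) \frac{1}{7} = 10 \cdot \frac{1}{7} = \frac{10}{7}$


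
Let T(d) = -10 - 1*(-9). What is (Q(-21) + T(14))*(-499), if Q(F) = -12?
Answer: 6487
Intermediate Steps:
T(d) = -1 (T(d) = -10 + 9 = -1)
(Q(-21) + T(14))*(-499) = (-12 - 1)*(-499) = -13*(-499) = 6487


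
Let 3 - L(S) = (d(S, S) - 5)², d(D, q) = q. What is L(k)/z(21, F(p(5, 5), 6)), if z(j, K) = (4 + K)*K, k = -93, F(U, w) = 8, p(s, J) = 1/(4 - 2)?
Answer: -9601/96 ≈ -100.01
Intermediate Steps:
p(s, J) = ½ (p(s, J) = 1/2 = ½)
L(S) = 3 - (-5 + S)² (L(S) = 3 - (S - 5)² = 3 - (-5 + S)²)
z(j, K) = K*(4 + K)
L(k)/z(21, F(p(5, 5), 6)) = (3 - (-5 - 93)²)/((8*(4 + 8))) = (3 - 1*(-98)²)/((8*12)) = (3 - 1*9604)/96 = (3 - 9604)*(1/96) = -9601*1/96 = -9601/96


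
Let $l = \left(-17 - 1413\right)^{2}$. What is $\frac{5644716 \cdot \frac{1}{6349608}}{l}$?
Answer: $\frac{42763}{98366010600} \approx 4.3473 \cdot 10^{-7}$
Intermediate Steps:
$l = 2044900$ ($l = \left(-1430\right)^{2} = 2044900$)
$\frac{5644716 \cdot \frac{1}{6349608}}{l} = \frac{5644716 \cdot \frac{1}{6349608}}{2044900} = 5644716 \cdot \frac{1}{6349608} \cdot \frac{1}{2044900} = \frac{470393}{529134} \cdot \frac{1}{2044900} = \frac{42763}{98366010600}$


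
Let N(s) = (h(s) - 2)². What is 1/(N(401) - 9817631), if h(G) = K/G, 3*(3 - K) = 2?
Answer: -1447209/14208158186678 ≈ -1.0186e-7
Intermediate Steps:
K = 7/3 (K = 3 - ⅓*2 = 3 - ⅔ = 7/3 ≈ 2.3333)
h(G) = 7/(3*G)
N(s) = (-2 + 7/(3*s))² (N(s) = (7/(3*s) - 2)² = (-2 + 7/(3*s))²)
1/(N(401) - 9817631) = 1/((⅑)*(-7 + 6*401)²/401² - 9817631) = 1/((⅑)*(1/160801)*(-7 + 2406)² - 9817631) = 1/((⅑)*(1/160801)*2399² - 9817631) = 1/((⅑)*(1/160801)*5755201 - 9817631) = 1/(5755201/1447209 - 9817631) = 1/(-14208158186678/1447209) = -1447209/14208158186678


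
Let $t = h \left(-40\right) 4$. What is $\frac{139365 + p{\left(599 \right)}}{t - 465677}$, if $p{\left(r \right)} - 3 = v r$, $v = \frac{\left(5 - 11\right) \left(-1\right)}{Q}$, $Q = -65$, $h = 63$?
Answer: $- \frac{60774}{207545} \approx -0.29282$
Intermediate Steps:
$t = -10080$ ($t = 63 \left(-40\right) 4 = \left(-2520\right) 4 = -10080$)
$v = - \frac{6}{65}$ ($v = \frac{\left(5 - 11\right) \left(-1\right)}{-65} = \left(-6\right) \left(-1\right) \left(- \frac{1}{65}\right) = 6 \left(- \frac{1}{65}\right) = - \frac{6}{65} \approx -0.092308$)
$p{\left(r \right)} = 3 - \frac{6 r}{65}$
$\frac{139365 + p{\left(599 \right)}}{t - 465677} = \frac{139365 + \left(3 - \frac{3594}{65}\right)}{-10080 - 465677} = \frac{139365 + \left(3 - \frac{3594}{65}\right)}{-475757} = \left(139365 - \frac{3399}{65}\right) \left(- \frac{1}{475757}\right) = \frac{9055326}{65} \left(- \frac{1}{475757}\right) = - \frac{60774}{207545}$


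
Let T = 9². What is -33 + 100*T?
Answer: 8067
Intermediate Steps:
T = 81
-33 + 100*T = -33 + 100*81 = -33 + 8100 = 8067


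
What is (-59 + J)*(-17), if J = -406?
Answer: 7905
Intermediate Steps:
(-59 + J)*(-17) = (-59 - 406)*(-17) = -465*(-17) = 7905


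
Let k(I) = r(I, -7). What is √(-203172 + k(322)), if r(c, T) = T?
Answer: I*√203179 ≈ 450.75*I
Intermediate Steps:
k(I) = -7
√(-203172 + k(322)) = √(-203172 - 7) = √(-203179) = I*√203179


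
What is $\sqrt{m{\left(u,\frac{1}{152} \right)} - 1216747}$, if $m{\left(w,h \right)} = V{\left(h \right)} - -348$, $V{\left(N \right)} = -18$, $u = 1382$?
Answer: $i \sqrt{1216417} \approx 1102.9 i$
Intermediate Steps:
$m{\left(w,h \right)} = 330$ ($m{\left(w,h \right)} = -18 - -348 = -18 + 348 = 330$)
$\sqrt{m{\left(u,\frac{1}{152} \right)} - 1216747} = \sqrt{330 - 1216747} = \sqrt{-1216417} = i \sqrt{1216417}$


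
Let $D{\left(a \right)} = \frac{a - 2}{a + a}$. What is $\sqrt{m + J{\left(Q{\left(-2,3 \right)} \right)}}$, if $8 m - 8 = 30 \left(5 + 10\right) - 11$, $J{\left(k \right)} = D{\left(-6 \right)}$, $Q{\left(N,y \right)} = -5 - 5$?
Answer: $\frac{\sqrt{8142}}{12} \approx 7.5194$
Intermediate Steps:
$D{\left(a \right)} = \frac{-2 + a}{2 a}$
$Q{\left(N,y \right)} = -10$ ($Q{\left(N,y \right)} = -5 - 5 = -10$)
$J{\left(k \right)} = \frac{2}{3}$ ($J{\left(k \right)} = \frac{-2 - 6}{2 \left(-6\right)} = \frac{1}{2} \left(- \frac{1}{6}\right) \left(-8\right) = \frac{2}{3}$)
$m = \frac{447}{8}$ ($m = 1 + \frac{30 \left(5 + 10\right) - 11}{8} = 1 + \frac{30 \cdot 15 - 11}{8} = 1 + \frac{450 - 11}{8} = 1 + \frac{1}{8} \cdot 439 = 1 + \frac{439}{8} = \frac{447}{8} \approx 55.875$)
$\sqrt{m + J{\left(Q{\left(-2,3 \right)} \right)}} = \sqrt{\frac{447}{8} + \frac{2}{3}} = \sqrt{\frac{1357}{24}} = \frac{\sqrt{8142}}{12}$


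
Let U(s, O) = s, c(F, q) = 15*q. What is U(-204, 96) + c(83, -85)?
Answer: -1479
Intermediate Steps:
U(-204, 96) + c(83, -85) = -204 + 15*(-85) = -204 - 1275 = -1479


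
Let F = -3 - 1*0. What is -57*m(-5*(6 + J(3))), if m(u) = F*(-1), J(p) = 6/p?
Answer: -171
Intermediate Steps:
F = -3 (F = -3 + 0 = -3)
m(u) = 3 (m(u) = -3*(-1) = 3)
-57*m(-5*(6 + J(3))) = -57*3 = -171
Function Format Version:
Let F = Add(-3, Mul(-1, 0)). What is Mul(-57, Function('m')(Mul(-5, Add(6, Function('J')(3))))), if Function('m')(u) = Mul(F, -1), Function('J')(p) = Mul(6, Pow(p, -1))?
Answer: -171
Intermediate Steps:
F = -3 (F = Add(-3, 0) = -3)
Function('m')(u) = 3 (Function('m')(u) = Mul(-3, -1) = 3)
Mul(-57, Function('m')(Mul(-5, Add(6, Function('J')(3))))) = Mul(-57, 3) = -171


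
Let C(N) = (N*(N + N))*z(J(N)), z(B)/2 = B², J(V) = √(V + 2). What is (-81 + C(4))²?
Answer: 91809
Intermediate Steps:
J(V) = √(2 + V)
z(B) = 2*B²
C(N) = 2*N²*(4 + 2*N) (C(N) = (N*(N + N))*(2*(√(2 + N))²) = (N*(2*N))*(2*(2 + N)) = (2*N²)*(4 + 2*N) = 2*N²*(4 + 2*N))
(-81 + C(4))² = (-81 + 4*4²*(2 + 4))² = (-81 + 4*16*6)² = (-81 + 384)² = 303² = 91809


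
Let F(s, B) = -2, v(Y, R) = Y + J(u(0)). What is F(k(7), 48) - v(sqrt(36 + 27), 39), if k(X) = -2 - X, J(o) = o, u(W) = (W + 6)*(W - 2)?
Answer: 10 - 3*sqrt(7) ≈ 2.0627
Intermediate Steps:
u(W) = (-2 + W)*(6 + W) (u(W) = (6 + W)*(-2 + W) = (-2 + W)*(6 + W))
v(Y, R) = -12 + Y (v(Y, R) = Y + (-12 + 0**2 + 4*0) = Y + (-12 + 0 + 0) = Y - 12 = -12 + Y)
F(k(7), 48) - v(sqrt(36 + 27), 39) = -2 - (-12 + sqrt(36 + 27)) = -2 - (-12 + sqrt(63)) = -2 - (-12 + 3*sqrt(7)) = -2 + (12 - 3*sqrt(7)) = 10 - 3*sqrt(7)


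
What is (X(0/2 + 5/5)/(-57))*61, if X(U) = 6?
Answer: -122/19 ≈ -6.4211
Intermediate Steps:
(X(0/2 + 5/5)/(-57))*61 = (6/(-57))*61 = -1/57*6*61 = -2/19*61 = -122/19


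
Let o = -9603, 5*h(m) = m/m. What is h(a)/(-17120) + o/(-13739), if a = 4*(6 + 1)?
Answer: 74727551/106914400 ≈ 0.69895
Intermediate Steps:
a = 28 (a = 4*7 = 28)
h(m) = 1/5 (h(m) = (m/m)/5 = (1/5)*1 = 1/5)
h(a)/(-17120) + o/(-13739) = (1/5)/(-17120) - 9603/(-13739) = (1/5)*(-1/17120) - 9603*(-1/13739) = -1/85600 + 873/1249 = 74727551/106914400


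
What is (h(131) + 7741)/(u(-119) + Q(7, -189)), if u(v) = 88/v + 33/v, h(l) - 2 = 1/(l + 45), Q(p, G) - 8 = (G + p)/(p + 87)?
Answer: 7621967017/4968128 ≈ 1534.2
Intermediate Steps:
Q(p, G) = 8 + (G + p)/(87 + p) (Q(p, G) = 8 + (G + p)/(p + 87) = 8 + (G + p)/(87 + p))
h(l) = 2 + 1/(45 + l) (h(l) = 2 + 1/(l + 45) = 2 + 1/(45 + l))
u(v) = 121/v
(h(131) + 7741)/(u(-119) + Q(7, -189)) = ((91 + 2*131)/(45 + 131) + 7741)/(121/(-119) + (696 - 189 + 9*7)/(87 + 7)) = ((91 + 262)/176 + 7741)/(121*(-1/119) + (696 - 189 + 63)/94) = ((1/176)*353 + 7741)/(-121/119 + (1/94)*570) = (353/176 + 7741)/(-121/119 + 285/47) = 1362769/(176*(28228/5593)) = (1362769/176)*(5593/28228) = 7621967017/4968128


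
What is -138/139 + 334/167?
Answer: 140/139 ≈ 1.0072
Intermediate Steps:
-138/139 + 334/167 = -138*1/139 + 334*(1/167) = -138/139 + 2 = 140/139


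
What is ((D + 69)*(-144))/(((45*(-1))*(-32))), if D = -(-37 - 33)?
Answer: -139/10 ≈ -13.900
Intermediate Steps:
D = 70 (D = -1*(-70) = 70)
((D + 69)*(-144))/(((45*(-1))*(-32))) = ((70 + 69)*(-144))/(((45*(-1))*(-32))) = (139*(-144))/((-45*(-32))) = -20016/1440 = -20016*1/1440 = -139/10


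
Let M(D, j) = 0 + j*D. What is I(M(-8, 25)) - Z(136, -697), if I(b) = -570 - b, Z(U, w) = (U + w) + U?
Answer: 55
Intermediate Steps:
M(D, j) = D*j (M(D, j) = 0 + D*j = D*j)
Z(U, w) = w + 2*U
I(M(-8, 25)) - Z(136, -697) = (-570 - (-8)*25) - (-697 + 2*136) = (-570 - 1*(-200)) - (-697 + 272) = (-570 + 200) - 1*(-425) = -370 + 425 = 55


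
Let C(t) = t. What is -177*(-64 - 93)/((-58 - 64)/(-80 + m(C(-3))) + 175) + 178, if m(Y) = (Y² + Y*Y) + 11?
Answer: 3027605/9047 ≈ 334.65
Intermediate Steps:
m(Y) = 11 + 2*Y² (m(Y) = (Y² + Y²) + 11 = 2*Y² + 11 = 11 + 2*Y²)
-177*(-64 - 93)/((-58 - 64)/(-80 + m(C(-3))) + 175) + 178 = -177*(-64 - 93)/((-58 - 64)/(-80 + (11 + 2*(-3)²)) + 175) + 178 = -(-27789)/(-122/(-80 + (11 + 2*9)) + 175) + 178 = -(-27789)/(-122/(-80 + (11 + 18)) + 175) + 178 = -(-27789)/(-122/(-80 + 29) + 175) + 178 = -(-27789)/(-122/(-51) + 175) + 178 = -(-27789)/(-122*(-1/51) + 175) + 178 = -(-27789)/(122/51 + 175) + 178 = -(-27789)/9047/51 + 178 = -(-27789)*51/9047 + 178 = -177*(-8007/9047) + 178 = 1417239/9047 + 178 = 3027605/9047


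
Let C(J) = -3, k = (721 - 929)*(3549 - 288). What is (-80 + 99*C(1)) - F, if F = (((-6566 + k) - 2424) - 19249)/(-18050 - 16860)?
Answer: -13867597/34910 ≈ -397.24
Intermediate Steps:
k = -678288 (k = -208*3261 = -678288)
F = 706527/34910 (F = (((-6566 - 678288) - 2424) - 19249)/(-18050 - 16860) = ((-684854 - 2424) - 19249)/(-34910) = (-687278 - 19249)*(-1/34910) = -706527*(-1/34910) = 706527/34910 ≈ 20.239)
(-80 + 99*C(1)) - F = (-80 + 99*(-3)) - 1*706527/34910 = (-80 - 297) - 706527/34910 = -377 - 706527/34910 = -13867597/34910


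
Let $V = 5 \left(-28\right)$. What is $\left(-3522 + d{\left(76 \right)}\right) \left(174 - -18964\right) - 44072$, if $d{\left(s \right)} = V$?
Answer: $-70127428$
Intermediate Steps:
$V = -140$
$d{\left(s \right)} = -140$
$\left(-3522 + d{\left(76 \right)}\right) \left(174 - -18964\right) - 44072 = \left(-3522 - 140\right) \left(174 - -18964\right) - 44072 = - 3662 \left(174 + 18964\right) - 44072 = \left(-3662\right) 19138 - 44072 = -70083356 - 44072 = -70127428$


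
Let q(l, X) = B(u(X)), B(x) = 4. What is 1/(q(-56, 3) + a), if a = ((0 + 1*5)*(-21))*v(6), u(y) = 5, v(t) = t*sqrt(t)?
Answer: -1/595346 - 315*sqrt(6)/1190692 ≈ -0.00064970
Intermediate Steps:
v(t) = t**(3/2)
q(l, X) = 4
a = -630*sqrt(6) (a = ((0 + 1*5)*(-21))*6**(3/2) = ((0 + 5)*(-21))*(6*sqrt(6)) = (5*(-21))*(6*sqrt(6)) = -630*sqrt(6) ≈ -1543.2)
1/(q(-56, 3) + a) = 1/(4 - 630*sqrt(6))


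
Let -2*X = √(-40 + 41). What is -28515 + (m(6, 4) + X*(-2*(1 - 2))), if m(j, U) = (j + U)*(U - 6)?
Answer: -28536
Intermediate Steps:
m(j, U) = (-6 + U)*(U + j) (m(j, U) = (U + j)*(-6 + U) = (-6 + U)*(U + j))
X = -½ (X = -√(-40 + 41)/2 = -√1/2 = -½*1 = -½ ≈ -0.50000)
-28515 + (m(6, 4) + X*(-2*(1 - 2))) = -28515 + ((4² - 6*4 - 6*6 + 4*6) - (-1)*(1 - 2)) = -28515 + ((16 - 24 - 36 + 24) - (-1)*(-1)) = -28515 + (-20 - ½*2) = -28515 + (-20 - 1) = -28515 - 21 = -28536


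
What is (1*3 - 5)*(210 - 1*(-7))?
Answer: -434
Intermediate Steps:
(1*3 - 5)*(210 - 1*(-7)) = (3 - 5)*(210 + 7) = -2*217 = -434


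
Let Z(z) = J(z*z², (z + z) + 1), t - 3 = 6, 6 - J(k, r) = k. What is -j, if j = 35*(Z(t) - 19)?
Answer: 25970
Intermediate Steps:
J(k, r) = 6 - k
t = 9 (t = 3 + 6 = 9)
Z(z) = 6 - z³ (Z(z) = 6 - z*z² = 6 - z³)
j = -25970 (j = 35*((6 - 1*9³) - 19) = 35*((6 - 1*729) - 19) = 35*((6 - 729) - 19) = 35*(-723 - 19) = 35*(-742) = -25970)
-j = -1*(-25970) = 25970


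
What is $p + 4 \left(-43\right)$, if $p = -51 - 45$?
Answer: $-268$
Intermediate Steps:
$p = -96$ ($p = -51 - 45 = -96$)
$p + 4 \left(-43\right) = -96 + 4 \left(-43\right) = -96 - 172 = -268$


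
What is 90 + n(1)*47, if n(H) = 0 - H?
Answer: 43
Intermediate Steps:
n(H) = -H
90 + n(1)*47 = 90 - 1*1*47 = 90 - 1*47 = 90 - 47 = 43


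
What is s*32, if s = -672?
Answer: -21504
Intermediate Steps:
s*32 = -672*32 = -21504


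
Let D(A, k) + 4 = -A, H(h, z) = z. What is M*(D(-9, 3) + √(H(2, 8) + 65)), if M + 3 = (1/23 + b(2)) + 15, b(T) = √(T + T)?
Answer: 1615/23 + 323*√73/23 ≈ 190.20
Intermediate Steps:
b(T) = √2*√T (b(T) = √(2*T) = √2*√T)
D(A, k) = -4 - A
M = 323/23 (M = -3 + ((1/23 + √2*√2) + 15) = -3 + ((1/23 + 2) + 15) = -3 + (47/23 + 15) = -3 + 392/23 = 323/23 ≈ 14.043)
M*(D(-9, 3) + √(H(2, 8) + 65)) = 323*((-4 - 1*(-9)) + √(8 + 65))/23 = 323*((-4 + 9) + √73)/23 = 323*(5 + √73)/23 = 1615/23 + 323*√73/23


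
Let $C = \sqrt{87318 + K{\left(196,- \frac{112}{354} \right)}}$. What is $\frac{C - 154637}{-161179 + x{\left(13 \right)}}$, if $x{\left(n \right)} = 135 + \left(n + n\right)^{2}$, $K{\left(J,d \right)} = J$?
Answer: $\frac{154637}{160368} - \frac{7 \sqrt{1786}}{160368} \approx 0.96242$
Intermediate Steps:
$C = 7 \sqrt{1786}$ ($C = \sqrt{87318 + 196} = \sqrt{87514} = 7 \sqrt{1786} \approx 295.83$)
$x{\left(n \right)} = 135 + 4 n^{2}$ ($x{\left(n \right)} = 135 + \left(2 n\right)^{2} = 135 + 4 n^{2}$)
$\frac{C - 154637}{-161179 + x{\left(13 \right)}} = \frac{7 \sqrt{1786} - 154637}{-161179 + \left(135 + 4 \cdot 13^{2}\right)} = \frac{-154637 + 7 \sqrt{1786}}{-161179 + \left(135 + 4 \cdot 169\right)} = \frac{-154637 + 7 \sqrt{1786}}{-161179 + \left(135 + 676\right)} = \frac{-154637 + 7 \sqrt{1786}}{-161179 + 811} = \frac{-154637 + 7 \sqrt{1786}}{-160368} = \left(-154637 + 7 \sqrt{1786}\right) \left(- \frac{1}{160368}\right) = \frac{154637}{160368} - \frac{7 \sqrt{1786}}{160368}$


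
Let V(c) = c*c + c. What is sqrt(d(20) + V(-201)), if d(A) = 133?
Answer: sqrt(40333) ≈ 200.83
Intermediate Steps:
V(c) = c + c**2 (V(c) = c**2 + c = c + c**2)
sqrt(d(20) + V(-201)) = sqrt(133 - 201*(1 - 201)) = sqrt(133 - 201*(-200)) = sqrt(133 + 40200) = sqrt(40333)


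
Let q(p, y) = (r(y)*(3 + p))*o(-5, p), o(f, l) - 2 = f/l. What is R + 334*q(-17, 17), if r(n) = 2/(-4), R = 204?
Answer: 94650/17 ≈ 5567.6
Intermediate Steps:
o(f, l) = 2 + f/l
r(n) = -½ (r(n) = 2*(-¼) = -½)
q(p, y) = (2 - 5/p)*(-3/2 - p/2) (q(p, y) = (-(3 + p)/2)*(2 - 5/p) = (-3/2 - p/2)*(2 - 5/p) = (2 - 5/p)*(-3/2 - p/2))
R + 334*q(-17, 17) = 204 + 334*(-½ - 1*(-17) + (15/2)/(-17)) = 204 + 334*(-½ + 17 + (15/2)*(-1/17)) = 204 + 334*(-½ + 17 - 15/34) = 204 + 334*(273/17) = 204 + 91182/17 = 94650/17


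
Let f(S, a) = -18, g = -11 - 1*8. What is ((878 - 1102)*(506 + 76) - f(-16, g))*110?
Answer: -14338500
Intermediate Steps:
g = -19 (g = -11 - 8 = -19)
((878 - 1102)*(506 + 76) - f(-16, g))*110 = ((878 - 1102)*(506 + 76) - 1*(-18))*110 = (-224*582 + 18)*110 = (-130368 + 18)*110 = -130350*110 = -14338500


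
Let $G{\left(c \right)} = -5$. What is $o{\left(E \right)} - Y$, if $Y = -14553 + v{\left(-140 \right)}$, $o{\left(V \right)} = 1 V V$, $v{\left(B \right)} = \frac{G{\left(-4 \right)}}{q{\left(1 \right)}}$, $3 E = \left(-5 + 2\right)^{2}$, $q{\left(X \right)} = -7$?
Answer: $\frac{101929}{7} \approx 14561.0$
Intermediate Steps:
$E = 3$ ($E = \frac{\left(-5 + 2\right)^{2}}{3} = \frac{\left(-3\right)^{2}}{3} = \frac{1}{3} \cdot 9 = 3$)
$v{\left(B \right)} = \frac{5}{7}$ ($v{\left(B \right)} = - \frac{5}{-7} = \left(-5\right) \left(- \frac{1}{7}\right) = \frac{5}{7}$)
$o{\left(V \right)} = V^{2}$ ($o{\left(V \right)} = V V = V^{2}$)
$Y = - \frac{101866}{7}$ ($Y = -14553 + \frac{5}{7} = - \frac{101866}{7} \approx -14552.0$)
$o{\left(E \right)} - Y = 3^{2} - - \frac{101866}{7} = 9 + \frac{101866}{7} = \frac{101929}{7}$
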